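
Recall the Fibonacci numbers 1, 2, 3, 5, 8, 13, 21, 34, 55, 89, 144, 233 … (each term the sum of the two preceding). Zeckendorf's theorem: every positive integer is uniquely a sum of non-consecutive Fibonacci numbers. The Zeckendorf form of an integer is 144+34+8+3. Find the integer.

189

144+34+8+3 = 189.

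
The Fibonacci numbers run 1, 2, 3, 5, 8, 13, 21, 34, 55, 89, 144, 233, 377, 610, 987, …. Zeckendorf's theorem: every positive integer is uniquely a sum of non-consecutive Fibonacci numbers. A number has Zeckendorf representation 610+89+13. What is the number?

712

610+89+13 = 712.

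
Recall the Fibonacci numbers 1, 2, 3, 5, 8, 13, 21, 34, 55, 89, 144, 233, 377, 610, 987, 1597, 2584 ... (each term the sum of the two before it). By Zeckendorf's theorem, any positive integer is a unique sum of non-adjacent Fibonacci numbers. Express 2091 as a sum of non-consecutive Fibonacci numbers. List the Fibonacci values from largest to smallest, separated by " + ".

1597 + 377 + 89 + 21 + 5 + 2

Repeatedly subtract the largest Fibonacci number that fits:
largest Fibonacci ≤ 2091 is 1597; 2091 − 1597 = 494
largest Fibonacci ≤ 494 is 377; 494 − 377 = 117
largest Fibonacci ≤ 117 is 89; 117 − 89 = 28
largest Fibonacci ≤ 28 is 21; 28 − 21 = 7
largest Fibonacci ≤ 7 is 5; 7 − 5 = 2
largest Fibonacci ≤ 2 is 2; 2 − 2 = 0
So 2091 = 1597 + 377 + 89 + 21 + 5 + 2, with no two terms consecutive in the sequence.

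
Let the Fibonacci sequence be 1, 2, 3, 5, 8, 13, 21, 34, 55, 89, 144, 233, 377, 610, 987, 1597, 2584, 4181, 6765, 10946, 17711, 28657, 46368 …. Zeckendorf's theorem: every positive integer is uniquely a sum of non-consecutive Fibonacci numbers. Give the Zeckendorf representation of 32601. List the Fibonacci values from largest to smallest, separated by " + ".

28657 + 2584 + 987 + 233 + 89 + 34 + 13 + 3 + 1

largest Fibonacci ≤ 32601 is 28657; 32601 − 28657 = 3944
largest Fibonacci ≤ 3944 is 2584; 3944 − 2584 = 1360
largest Fibonacci ≤ 1360 is 987; 1360 − 987 = 373
largest Fibonacci ≤ 373 is 233; 373 − 233 = 140
largest Fibonacci ≤ 140 is 89; 140 − 89 = 51
largest Fibonacci ≤ 51 is 34; 51 − 34 = 17
largest Fibonacci ≤ 17 is 13; 17 − 13 = 4
largest Fibonacci ≤ 4 is 3; 4 − 3 = 1
largest Fibonacci ≤ 1 is 1; 1 − 1 = 0
So 32601 = 28657 + 2584 + 987 + 233 + 89 + 34 + 13 + 3 + 1, with no two terms consecutive in the sequence.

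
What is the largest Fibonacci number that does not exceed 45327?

28657

28657 ≤ 45327 < 46368, so the largest Fibonacci number not exceeding 45327 is 28657.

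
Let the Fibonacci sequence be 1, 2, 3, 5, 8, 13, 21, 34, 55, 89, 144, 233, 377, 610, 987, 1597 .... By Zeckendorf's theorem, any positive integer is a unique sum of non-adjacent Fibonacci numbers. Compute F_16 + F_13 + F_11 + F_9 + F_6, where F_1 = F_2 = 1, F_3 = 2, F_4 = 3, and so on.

1351

F_16 + F_13 + F_11 + F_9 + F_6 = 987 + 233 + 89 + 34 + 8 = 1351.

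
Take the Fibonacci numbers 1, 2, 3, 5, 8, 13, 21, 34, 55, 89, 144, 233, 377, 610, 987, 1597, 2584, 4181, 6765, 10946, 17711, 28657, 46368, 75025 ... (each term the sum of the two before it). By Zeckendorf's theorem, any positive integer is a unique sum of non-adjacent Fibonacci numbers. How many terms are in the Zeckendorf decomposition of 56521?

8

46368 ≤ 56521 < 75025, so take 46368; remainder 10153
6765 ≤ 10153 < 10946, so take 6765; remainder 3388
2584 ≤ 3388 < 4181, so take 2584; remainder 804
610 ≤ 804 < 987, so take 610; remainder 194
144 ≤ 194 < 233, so take 144; remainder 50
34 ≤ 50 < 55, so take 34; remainder 16
13 ≤ 16 < 21, so take 13; remainder 3
3 ≤ 3 < 5, so take 3; remainder 0
56521 = 46368 + 6765 + 2584 + 610 + 144 + 34 + 13 + 3, which has 8 terms.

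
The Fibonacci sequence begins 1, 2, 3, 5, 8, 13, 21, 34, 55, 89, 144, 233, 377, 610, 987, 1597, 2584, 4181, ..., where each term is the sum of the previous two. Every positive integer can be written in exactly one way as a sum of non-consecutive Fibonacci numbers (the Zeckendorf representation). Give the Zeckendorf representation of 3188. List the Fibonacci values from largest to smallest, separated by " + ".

2584 + 377 + 144 + 55 + 21 + 5 + 2

3188 − 2584 = 604
604 − 377 = 227
227 − 144 = 83
83 − 55 = 28
28 − 21 = 7
7 − 5 = 2
2 − 2 = 0
So 3188 = 2584 + 377 + 144 + 55 + 21 + 5 + 2, with no two terms consecutive in the sequence.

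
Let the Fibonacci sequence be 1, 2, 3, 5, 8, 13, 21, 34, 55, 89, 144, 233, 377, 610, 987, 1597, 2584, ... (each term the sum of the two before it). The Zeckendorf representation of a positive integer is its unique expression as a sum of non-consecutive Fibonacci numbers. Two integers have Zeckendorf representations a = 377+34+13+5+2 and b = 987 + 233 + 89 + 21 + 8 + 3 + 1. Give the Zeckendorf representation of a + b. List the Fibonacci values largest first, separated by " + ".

1597 + 144 + 21 + 8 + 3

The two numbers are 431 and 1342, so their sum is 1773.
1597 ≤ 1773 < 2584, so take 1597; remainder 176
144 ≤ 176 < 233, so take 144; remainder 32
21 ≤ 32 < 34, so take 21; remainder 11
8 ≤ 11 < 13, so take 8; remainder 3
3 ≤ 3 < 5, so take 3; remainder 0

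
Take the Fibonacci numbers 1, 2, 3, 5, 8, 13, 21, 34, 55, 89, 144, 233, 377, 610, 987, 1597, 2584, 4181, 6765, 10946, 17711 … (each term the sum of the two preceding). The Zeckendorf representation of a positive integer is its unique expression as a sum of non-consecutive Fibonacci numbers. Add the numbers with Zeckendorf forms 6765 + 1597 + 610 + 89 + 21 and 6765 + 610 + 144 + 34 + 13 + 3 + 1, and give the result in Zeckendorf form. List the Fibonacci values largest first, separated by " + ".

10946 + 4181 + 987 + 377 + 144 + 13 + 3 + 1

The two numbers are 9082 and 7570, so their sum is 16652.
Greedily peel off the largest Fibonacci term at each step:
16652: greatest Fibonacci not exceeding it is 10946, leaving 5706
5706: greatest Fibonacci not exceeding it is 4181, leaving 1525
1525: greatest Fibonacci not exceeding it is 987, leaving 538
538: greatest Fibonacci not exceeding it is 377, leaving 161
161: greatest Fibonacci not exceeding it is 144, leaving 17
17: greatest Fibonacci not exceeding it is 13, leaving 4
4: greatest Fibonacci not exceeding it is 3, leaving 1
1: greatest Fibonacci not exceeding it is 1, leaving 0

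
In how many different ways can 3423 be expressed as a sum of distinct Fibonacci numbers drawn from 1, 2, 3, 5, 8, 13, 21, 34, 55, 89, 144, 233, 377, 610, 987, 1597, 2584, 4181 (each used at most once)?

Each representation comes from the Zeckendorf form by replacing some F_k with F_{k−1} + F_{k−2} where possible.
3423 = 2584+610+144+55+21+8+1 = 2584+610+144+55+21+5+3+1 = 2584+377+233+144+55+21+8+1 = 1597+987+610+144+55+21+8+1 = … (16 more), for 20 in all.

20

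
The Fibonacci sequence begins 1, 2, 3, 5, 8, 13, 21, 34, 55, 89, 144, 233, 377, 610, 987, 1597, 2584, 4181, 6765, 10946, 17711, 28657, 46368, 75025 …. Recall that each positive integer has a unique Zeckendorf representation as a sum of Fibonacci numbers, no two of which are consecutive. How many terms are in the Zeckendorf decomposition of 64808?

Repeatedly subtract the largest Fibonacci number that fits:
subtract 46368 from 64808: 18440 remains
subtract 17711 from 18440: 729 remains
subtract 610 from 729: 119 remains
subtract 89 from 119: 30 remains
subtract 21 from 30: 9 remains
subtract 8 from 9: 1 remains
subtract 1 from 1: 0 remains
64808 = 46368 + 17711 + 610 + 89 + 21 + 8 + 1, which has 7 terms.

7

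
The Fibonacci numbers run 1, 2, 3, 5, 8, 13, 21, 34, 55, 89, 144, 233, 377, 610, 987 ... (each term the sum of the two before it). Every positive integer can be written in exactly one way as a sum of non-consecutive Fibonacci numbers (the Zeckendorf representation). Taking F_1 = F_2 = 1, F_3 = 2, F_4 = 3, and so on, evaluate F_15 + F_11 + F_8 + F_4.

723

F_15 + F_11 + F_8 + F_4 = 610 + 89 + 21 + 3 = 723.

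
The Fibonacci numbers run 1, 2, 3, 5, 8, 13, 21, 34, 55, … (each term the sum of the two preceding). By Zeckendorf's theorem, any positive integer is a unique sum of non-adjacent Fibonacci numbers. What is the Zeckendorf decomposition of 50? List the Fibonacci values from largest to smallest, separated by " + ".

34 + 13 + 3

Greedily peel off the largest Fibonacci term at each step:
largest Fibonacci ≤ 50 is 34; 50 − 34 = 16
largest Fibonacci ≤ 16 is 13; 16 − 13 = 3
largest Fibonacci ≤ 3 is 3; 3 − 3 = 0
So 50 = 34 + 13 + 3, with no two terms consecutive in the sequence.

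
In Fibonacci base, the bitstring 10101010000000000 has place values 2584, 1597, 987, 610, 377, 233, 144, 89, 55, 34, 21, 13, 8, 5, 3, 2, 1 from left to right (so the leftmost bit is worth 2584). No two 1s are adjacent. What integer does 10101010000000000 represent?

4092

Summing the place values of the 1 bits: 2584 + 987 + 377 + 144 = 4092.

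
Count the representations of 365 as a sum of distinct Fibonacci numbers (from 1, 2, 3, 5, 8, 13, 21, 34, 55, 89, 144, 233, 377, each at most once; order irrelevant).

8

365 = 233+89+34+8+1 = 233+89+34+5+3+1 = 233+89+21+13+8+1 = 233+89+21+13+5+3+1 = … (4 more), for 8 in all.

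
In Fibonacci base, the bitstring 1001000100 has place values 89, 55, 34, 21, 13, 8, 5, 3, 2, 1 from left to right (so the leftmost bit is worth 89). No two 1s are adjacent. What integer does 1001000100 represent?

113

Summing the place values of the 1 bits: 89 + 21 + 3 = 113.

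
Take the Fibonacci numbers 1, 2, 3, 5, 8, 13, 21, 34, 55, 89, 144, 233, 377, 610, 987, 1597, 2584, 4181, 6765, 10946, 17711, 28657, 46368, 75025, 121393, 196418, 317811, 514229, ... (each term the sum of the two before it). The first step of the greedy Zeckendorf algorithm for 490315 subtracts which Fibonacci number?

317811

317811 ≤ 490315 < 514229, so the largest Fibonacci number not exceeding 490315 is 317811.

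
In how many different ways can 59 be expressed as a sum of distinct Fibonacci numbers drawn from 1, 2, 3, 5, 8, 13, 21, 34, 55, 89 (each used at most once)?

3

59 = 55+3+1 = 34+21+3+1 = 34+13+8+3+1 — 3 representations.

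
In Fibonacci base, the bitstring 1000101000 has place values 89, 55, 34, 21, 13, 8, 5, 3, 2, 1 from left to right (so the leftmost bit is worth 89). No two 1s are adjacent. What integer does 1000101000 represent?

107

Summing the place values of the 1 bits: 89 + 13 + 5 = 107.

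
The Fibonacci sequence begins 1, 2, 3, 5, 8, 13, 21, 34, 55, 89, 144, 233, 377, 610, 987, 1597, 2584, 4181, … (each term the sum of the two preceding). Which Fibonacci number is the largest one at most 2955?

2584

2584 ≤ 2955 < 4181, so the largest Fibonacci number not exceeding 2955 is 2584.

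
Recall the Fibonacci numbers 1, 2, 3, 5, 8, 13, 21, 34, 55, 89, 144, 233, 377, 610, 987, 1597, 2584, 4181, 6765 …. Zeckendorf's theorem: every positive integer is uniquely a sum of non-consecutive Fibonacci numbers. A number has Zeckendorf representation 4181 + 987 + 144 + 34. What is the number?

5346

4181 + 987 + 144 + 34 = 5346.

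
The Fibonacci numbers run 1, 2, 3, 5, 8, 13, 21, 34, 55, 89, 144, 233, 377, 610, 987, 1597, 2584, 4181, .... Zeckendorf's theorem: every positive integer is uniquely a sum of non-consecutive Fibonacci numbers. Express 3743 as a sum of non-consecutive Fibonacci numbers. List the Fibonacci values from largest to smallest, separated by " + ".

2584 + 987 + 144 + 21 + 5 + 2

subtract 2584 from 3743: 1159 remains
subtract 987 from 1159: 172 remains
subtract 144 from 172: 28 remains
subtract 21 from 28: 7 remains
subtract 5 from 7: 2 remains
subtract 2 from 2: 0 remains
So 3743 = 2584 + 987 + 144 + 21 + 5 + 2, with no two terms consecutive in the sequence.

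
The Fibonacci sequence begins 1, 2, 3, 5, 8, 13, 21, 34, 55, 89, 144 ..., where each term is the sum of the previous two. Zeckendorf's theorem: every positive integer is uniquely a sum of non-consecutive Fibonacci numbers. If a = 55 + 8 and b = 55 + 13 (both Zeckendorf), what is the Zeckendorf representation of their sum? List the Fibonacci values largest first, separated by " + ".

89 + 34 + 8

The two numbers are 63 and 68, so their sum is 131.
Repeatedly subtract the largest Fibonacci number that fits:
131 − 89 = 42
42 − 34 = 8
8 − 8 = 0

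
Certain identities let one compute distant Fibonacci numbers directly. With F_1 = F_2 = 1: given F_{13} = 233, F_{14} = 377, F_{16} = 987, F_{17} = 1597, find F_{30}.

By the addition formula F_{m+n} = F_m F_{n+1} + F_{m−1} F_n with m=17, n=13: F_{30} = 1597·377 + 987·233 = 602069 + 229971 = 832040.

832040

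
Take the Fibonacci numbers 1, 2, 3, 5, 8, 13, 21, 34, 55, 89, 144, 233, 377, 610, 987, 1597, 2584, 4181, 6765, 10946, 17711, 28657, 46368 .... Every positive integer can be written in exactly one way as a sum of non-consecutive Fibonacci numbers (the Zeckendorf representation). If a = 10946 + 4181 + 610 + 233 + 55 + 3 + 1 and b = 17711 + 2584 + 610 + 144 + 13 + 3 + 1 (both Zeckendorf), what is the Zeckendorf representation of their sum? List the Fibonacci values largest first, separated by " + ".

The two numbers are 16029 and 21066, so their sum is 37095.
take 28657 (≤ 37095); 37095 − 28657 = 8438
take 6765 (≤ 8438); 8438 − 6765 = 1673
take 1597 (≤ 1673); 1673 − 1597 = 76
take 55 (≤ 76); 76 − 55 = 21
take 21 (≤ 21); 21 − 21 = 0

28657 + 6765 + 1597 + 55 + 21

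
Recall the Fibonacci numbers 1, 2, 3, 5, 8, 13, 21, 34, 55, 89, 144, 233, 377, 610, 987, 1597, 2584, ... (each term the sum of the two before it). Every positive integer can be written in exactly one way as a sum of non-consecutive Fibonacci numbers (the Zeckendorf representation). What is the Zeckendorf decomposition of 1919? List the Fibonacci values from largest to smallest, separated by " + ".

1597 + 233 + 89

Greedily peel off the largest Fibonacci term at each step:
take 1597 (≤ 1919); 1919 − 1597 = 322
take 233 (≤ 322); 322 − 233 = 89
take 89 (≤ 89); 89 − 89 = 0
So 1919 = 1597 + 233 + 89, with no two terms consecutive in the sequence.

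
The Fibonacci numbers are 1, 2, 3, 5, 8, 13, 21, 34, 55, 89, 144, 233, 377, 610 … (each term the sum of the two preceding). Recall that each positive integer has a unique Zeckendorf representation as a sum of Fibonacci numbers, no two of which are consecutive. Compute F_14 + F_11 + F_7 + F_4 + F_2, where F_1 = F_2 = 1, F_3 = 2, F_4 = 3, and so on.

F_14 + F_11 + F_7 + F_4 + F_2 = 377 + 89 + 13 + 3 + 1 = 483.

483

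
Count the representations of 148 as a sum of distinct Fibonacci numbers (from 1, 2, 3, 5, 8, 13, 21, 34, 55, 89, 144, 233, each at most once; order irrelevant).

Starting from the Zeckendorf form and repeatedly splitting a term F_k into F_{k−1} + F_{k−2} (when neither is already used) reaches every representation.
148 = 144+3+1 = 89+55+3+1 = 89+34+21+3+1 = … (1 more), for 4 in all.

4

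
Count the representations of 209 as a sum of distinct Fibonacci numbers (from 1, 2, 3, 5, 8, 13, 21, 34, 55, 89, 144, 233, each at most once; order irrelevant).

8

209 = 144+55+8+2 = 144+55+5+3+2 = 144+34+21+8+2 = … (5 more), for 8 in all.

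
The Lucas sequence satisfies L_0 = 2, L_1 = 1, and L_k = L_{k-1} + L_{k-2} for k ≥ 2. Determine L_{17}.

3571

Iterating the recurrence up to L_{9} = 76 and L_{8} = 47:
L_{10} = L_{9} + L_{8} = 76 + 47 = 123
L_{11} = L_{10} + L_{9} = 123 + 76 = 199
L_{12} = L_{11} + L_{10} = 199 + 123 = 322
L_{13} = L_{12} + L_{11} = 322 + 199 = 521
L_{14} = L_{13} + L_{12} = 521 + 322 = 843
L_{15} = L_{14} + L_{13} = 843 + 521 = 1364
L_{16} = L_{15} + L_{14} = 1364 + 843 = 2207
L_{17} = L_{16} + L_{15} = 2207 + 1364 = 3571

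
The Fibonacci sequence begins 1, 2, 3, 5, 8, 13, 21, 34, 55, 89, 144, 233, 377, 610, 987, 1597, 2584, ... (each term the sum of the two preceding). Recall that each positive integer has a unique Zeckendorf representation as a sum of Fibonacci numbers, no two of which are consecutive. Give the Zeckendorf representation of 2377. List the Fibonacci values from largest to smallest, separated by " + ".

1597 + 610 + 144 + 21 + 5

Repeatedly subtract the largest Fibonacci number that fits:
take 1597 (≤ 2377); 2377 − 1597 = 780
take 610 (≤ 780); 780 − 610 = 170
take 144 (≤ 170); 170 − 144 = 26
take 21 (≤ 26); 26 − 21 = 5
take 5 (≤ 5); 5 − 5 = 0
So 2377 = 1597 + 610 + 144 + 21 + 5, with no two terms consecutive in the sequence.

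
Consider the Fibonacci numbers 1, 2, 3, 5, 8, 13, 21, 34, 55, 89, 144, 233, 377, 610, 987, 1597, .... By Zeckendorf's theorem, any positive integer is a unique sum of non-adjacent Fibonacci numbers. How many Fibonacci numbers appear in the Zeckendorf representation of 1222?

3

Repeatedly subtract the largest Fibonacci number that fits:
take 987 (≤ 1222); 1222 − 987 = 235
take 233 (≤ 235); 235 − 233 = 2
take 2 (≤ 2); 2 − 2 = 0
1222 = 987 + 233 + 2, which has 3 terms.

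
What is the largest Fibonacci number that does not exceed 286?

233

233 ≤ 286 < 377, so the largest Fibonacci number not exceeding 286 is 233.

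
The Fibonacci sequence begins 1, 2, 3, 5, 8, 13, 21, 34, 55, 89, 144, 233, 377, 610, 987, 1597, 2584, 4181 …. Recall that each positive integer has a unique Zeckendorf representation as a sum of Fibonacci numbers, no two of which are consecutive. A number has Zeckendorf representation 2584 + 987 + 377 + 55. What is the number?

4003

2584 + 987 + 377 + 55 = 4003.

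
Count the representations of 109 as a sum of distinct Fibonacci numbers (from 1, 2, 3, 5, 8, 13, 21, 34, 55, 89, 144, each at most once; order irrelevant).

2

Starting from the Zeckendorf form and repeatedly splitting a term F_k into F_{k−1} + F_{k−2} (when neither is already used) reaches every representation.
109 = 89+13+5+2 = 55+34+13+5+2 — 2 representations.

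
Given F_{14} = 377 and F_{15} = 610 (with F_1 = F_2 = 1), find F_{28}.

317811

By the doubling identity F_{2k} = F_k(2F_{k+1} − F_k): F_{28} = 377·(2·610 − 377) = 377·843 = 317811.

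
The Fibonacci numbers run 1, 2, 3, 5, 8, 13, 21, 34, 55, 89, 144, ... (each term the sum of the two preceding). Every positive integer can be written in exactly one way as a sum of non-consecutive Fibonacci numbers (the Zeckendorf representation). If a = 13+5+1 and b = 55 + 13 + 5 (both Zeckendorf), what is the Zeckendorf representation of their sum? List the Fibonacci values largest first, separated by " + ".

The two numbers are 19 and 73, so their sum is 92.
Greedily peel off the largest Fibonacci term at each step:
92: greatest Fibonacci not exceeding it is 89, leaving 3
3: greatest Fibonacci not exceeding it is 3, leaving 0

89 + 3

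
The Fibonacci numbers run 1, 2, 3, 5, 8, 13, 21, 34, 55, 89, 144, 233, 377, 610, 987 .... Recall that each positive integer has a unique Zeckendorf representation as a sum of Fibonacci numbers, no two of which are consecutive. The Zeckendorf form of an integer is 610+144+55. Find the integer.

809

610+144+55 = 809.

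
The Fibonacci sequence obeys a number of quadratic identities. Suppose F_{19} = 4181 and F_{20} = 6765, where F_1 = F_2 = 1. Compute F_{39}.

By F_{2k+1} = F_k² + F_{k+1}²: F_{39} = 4181² + 6765² = 17480761 + 45765225 = 63245986.

63245986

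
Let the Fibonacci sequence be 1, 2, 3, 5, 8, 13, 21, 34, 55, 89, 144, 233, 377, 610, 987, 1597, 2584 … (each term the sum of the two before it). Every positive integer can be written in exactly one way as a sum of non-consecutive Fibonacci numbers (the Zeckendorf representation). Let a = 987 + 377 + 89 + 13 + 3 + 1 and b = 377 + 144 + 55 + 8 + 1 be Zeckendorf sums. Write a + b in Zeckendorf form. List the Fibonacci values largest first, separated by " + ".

1597 + 377 + 55 + 21 + 5

The two numbers are 1470 and 585, so their sum is 2055.
Greedily peel off the largest Fibonacci term at each step:
take 1597 (≤ 2055); 2055 − 1597 = 458
take 377 (≤ 458); 458 − 377 = 81
take 55 (≤ 81); 81 − 55 = 26
take 21 (≤ 26); 26 − 21 = 5
take 5 (≤ 5); 5 − 5 = 0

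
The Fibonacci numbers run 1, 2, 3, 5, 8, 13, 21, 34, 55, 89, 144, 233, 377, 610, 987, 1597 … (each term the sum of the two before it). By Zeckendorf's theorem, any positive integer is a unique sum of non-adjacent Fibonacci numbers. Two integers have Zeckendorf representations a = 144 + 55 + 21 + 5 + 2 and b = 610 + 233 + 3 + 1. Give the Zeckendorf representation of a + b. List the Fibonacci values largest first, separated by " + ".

The two numbers are 227 and 847, so their sum is 1074.
Repeatedly subtract the largest Fibonacci number that fits:
largest Fibonacci ≤ 1074 is 987; 1074 − 987 = 87
largest Fibonacci ≤ 87 is 55; 87 − 55 = 32
largest Fibonacci ≤ 32 is 21; 32 − 21 = 11
largest Fibonacci ≤ 11 is 8; 11 − 8 = 3
largest Fibonacci ≤ 3 is 3; 3 − 3 = 0

987 + 55 + 21 + 8 + 3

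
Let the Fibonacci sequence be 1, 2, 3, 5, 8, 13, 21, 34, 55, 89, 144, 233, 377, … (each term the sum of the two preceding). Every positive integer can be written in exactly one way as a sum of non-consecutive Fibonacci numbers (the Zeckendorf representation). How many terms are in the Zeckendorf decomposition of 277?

Greedily peel off the largest Fibonacci term at each step:
277: greatest Fibonacci not exceeding it is 233, leaving 44
44: greatest Fibonacci not exceeding it is 34, leaving 10
10: greatest Fibonacci not exceeding it is 8, leaving 2
2: greatest Fibonacci not exceeding it is 2, leaving 0
277 = 233 + 34 + 8 + 2, which has 4 terms.

4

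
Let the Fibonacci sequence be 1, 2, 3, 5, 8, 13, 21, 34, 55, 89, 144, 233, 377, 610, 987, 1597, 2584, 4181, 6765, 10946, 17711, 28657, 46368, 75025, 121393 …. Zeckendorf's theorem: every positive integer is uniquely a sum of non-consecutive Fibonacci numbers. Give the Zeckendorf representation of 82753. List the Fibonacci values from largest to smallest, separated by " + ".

75025 + 6765 + 610 + 233 + 89 + 21 + 8 + 2

Greedy algorithm:
75025 ≤ 82753 < 121393, so take 75025; remainder 7728
6765 ≤ 7728 < 10946, so take 6765; remainder 963
610 ≤ 963 < 987, so take 610; remainder 353
233 ≤ 353 < 377, so take 233; remainder 120
89 ≤ 120 < 144, so take 89; remainder 31
21 ≤ 31 < 34, so take 21; remainder 10
8 ≤ 10 < 13, so take 8; remainder 2
2 ≤ 2 < 3, so take 2; remainder 0
So 82753 = 75025 + 6765 + 610 + 233 + 89 + 21 + 8 + 2, with no two terms consecutive in the sequence.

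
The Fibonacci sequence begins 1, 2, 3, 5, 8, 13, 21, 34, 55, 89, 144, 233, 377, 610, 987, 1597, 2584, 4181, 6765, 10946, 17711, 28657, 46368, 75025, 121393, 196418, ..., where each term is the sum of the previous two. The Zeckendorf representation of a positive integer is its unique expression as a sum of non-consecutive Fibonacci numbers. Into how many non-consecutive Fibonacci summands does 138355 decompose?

6

Repeatedly subtract the largest Fibonacci number that fits:
subtract 121393 from 138355: 16962 remains
subtract 10946 from 16962: 6016 remains
subtract 4181 from 6016: 1835 remains
subtract 1597 from 1835: 238 remains
subtract 233 from 238: 5 remains
subtract 5 from 5: 0 remains
138355 = 121393 + 10946 + 4181 + 1597 + 233 + 5, which has 6 terms.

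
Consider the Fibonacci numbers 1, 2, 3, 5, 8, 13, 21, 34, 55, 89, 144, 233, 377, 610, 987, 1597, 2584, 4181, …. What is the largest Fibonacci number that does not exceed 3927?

2584 ≤ 3927 < 4181, so the largest Fibonacci number not exceeding 3927 is 2584.

2584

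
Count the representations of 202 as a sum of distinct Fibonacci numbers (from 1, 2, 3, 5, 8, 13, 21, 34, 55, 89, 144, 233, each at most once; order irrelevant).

Starting from the Zeckendorf form and repeatedly splitting a term F_k into F_{k−1} + F_{k−2} (when neither is already used) reaches every representation.
202 = 144+55+3 = 144+55+2+1 = 144+34+21+3 = 144+34+21+2+1 = 144+34+13+8+3 = … (7 more), for 12 in all.

12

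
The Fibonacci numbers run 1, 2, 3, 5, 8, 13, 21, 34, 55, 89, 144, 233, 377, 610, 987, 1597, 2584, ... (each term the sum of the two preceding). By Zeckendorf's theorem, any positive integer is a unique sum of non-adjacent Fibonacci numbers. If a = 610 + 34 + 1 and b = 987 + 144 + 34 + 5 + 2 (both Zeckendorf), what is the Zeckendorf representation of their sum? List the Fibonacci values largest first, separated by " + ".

1597 + 144 + 55 + 21

The two numbers are 645 and 1172, so their sum is 1817.
1597 ≤ 1817 < 2584, so take 1597; remainder 220
144 ≤ 220 < 233, so take 144; remainder 76
55 ≤ 76 < 89, so take 55; remainder 21
21 ≤ 21 < 34, so take 21; remainder 0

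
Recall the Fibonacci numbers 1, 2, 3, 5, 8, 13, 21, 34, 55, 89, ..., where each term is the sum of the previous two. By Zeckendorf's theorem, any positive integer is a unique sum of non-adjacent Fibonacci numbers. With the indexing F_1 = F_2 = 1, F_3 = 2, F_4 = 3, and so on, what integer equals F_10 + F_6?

F_10 + F_6 = 55 + 8 = 63.

63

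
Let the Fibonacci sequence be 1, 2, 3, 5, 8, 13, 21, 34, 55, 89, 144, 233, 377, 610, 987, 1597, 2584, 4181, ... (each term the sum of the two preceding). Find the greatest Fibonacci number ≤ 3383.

2584

2584 ≤ 3383 < 4181, so the largest Fibonacci number not exceeding 3383 is 2584.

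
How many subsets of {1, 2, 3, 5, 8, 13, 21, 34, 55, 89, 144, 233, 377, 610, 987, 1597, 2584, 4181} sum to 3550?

26

Starting from the Zeckendorf form and repeatedly splitting a term F_k into F_{k−1} + F_{k−2} (when neither is already used) reaches every representation.
3550 = 2584+610+233+89+34 = 2584+610+233+89+21+13 = 2584+610+233+89+21+8+5 = … (23 more), for 26 in all.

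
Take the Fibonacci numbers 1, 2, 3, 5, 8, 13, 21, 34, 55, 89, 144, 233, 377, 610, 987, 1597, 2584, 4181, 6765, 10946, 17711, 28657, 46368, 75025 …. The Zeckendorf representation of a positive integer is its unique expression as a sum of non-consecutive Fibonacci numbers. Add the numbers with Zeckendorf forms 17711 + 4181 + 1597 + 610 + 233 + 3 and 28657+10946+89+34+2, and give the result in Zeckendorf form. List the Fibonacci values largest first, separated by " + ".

46368 + 10946 + 4181 + 1597 + 610 + 233 + 89 + 34 + 5

The two numbers are 24335 and 39728, so their sum is 64063.
46368 ≤ 64063 < 75025, so take 46368; remainder 17695
10946 ≤ 17695 < 17711, so take 10946; remainder 6749
4181 ≤ 6749 < 6765, so take 4181; remainder 2568
1597 ≤ 2568 < 2584, so take 1597; remainder 971
610 ≤ 971 < 987, so take 610; remainder 361
233 ≤ 361 < 377, so take 233; remainder 128
89 ≤ 128 < 144, so take 89; remainder 39
34 ≤ 39 < 55, so take 34; remainder 5
5 ≤ 5 < 8, so take 5; remainder 0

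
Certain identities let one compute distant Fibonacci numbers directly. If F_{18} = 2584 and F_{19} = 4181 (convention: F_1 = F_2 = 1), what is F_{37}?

By F_{2k+1} = F_k² + F_{k+1}²: F_{37} = 2584² + 4181² = 6677056 + 17480761 = 24157817.

24157817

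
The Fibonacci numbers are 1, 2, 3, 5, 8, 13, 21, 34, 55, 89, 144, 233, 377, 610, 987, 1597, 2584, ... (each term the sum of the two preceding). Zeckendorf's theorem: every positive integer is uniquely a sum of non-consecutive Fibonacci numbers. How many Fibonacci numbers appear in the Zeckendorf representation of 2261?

6

take 1597 (≤ 2261); 2261 − 1597 = 664
take 610 (≤ 664); 664 − 610 = 54
take 34 (≤ 54); 54 − 34 = 20
take 13 (≤ 20); 20 − 13 = 7
take 5 (≤ 7); 7 − 5 = 2
take 2 (≤ 2); 2 − 2 = 0
2261 = 1597 + 610 + 34 + 13 + 5 + 2, which has 6 terms.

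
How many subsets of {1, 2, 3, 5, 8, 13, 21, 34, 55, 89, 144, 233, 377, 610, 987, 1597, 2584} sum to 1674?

1674 = 1597+55+21+1 = 1597+55+13+8+1 = 987+610+55+21+1 = 1597+55+13+5+3+1 = … (16 more), for 20 in all.

20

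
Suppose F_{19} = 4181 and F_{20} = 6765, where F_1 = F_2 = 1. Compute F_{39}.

By F_{2k+1} = F_k² + F_{k+1}²: F_{39} = 4181² + 6765² = 17480761 + 45765225 = 63245986.

63245986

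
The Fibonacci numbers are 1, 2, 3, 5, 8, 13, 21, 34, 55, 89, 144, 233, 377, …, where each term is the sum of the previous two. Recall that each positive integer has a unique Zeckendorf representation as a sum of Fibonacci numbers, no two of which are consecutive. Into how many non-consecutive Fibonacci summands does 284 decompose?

subtract 233 from 284: 51 remains
subtract 34 from 51: 17 remains
subtract 13 from 17: 4 remains
subtract 3 from 4: 1 remains
subtract 1 from 1: 0 remains
284 = 233 + 34 + 13 + 3 + 1, which has 5 terms.

5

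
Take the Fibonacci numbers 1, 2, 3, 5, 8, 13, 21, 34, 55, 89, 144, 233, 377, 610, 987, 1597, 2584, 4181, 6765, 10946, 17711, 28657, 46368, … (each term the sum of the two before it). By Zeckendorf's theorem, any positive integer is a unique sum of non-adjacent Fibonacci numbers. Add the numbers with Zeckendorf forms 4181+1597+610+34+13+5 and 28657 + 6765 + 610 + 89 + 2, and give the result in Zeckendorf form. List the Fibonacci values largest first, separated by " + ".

28657 + 10946 + 2584 + 233 + 89 + 34 + 13 + 5 + 2

The two numbers are 6440 and 36123, so their sum is 42563.
Repeatedly subtract the largest Fibonacci number that fits:
largest Fibonacci ≤ 42563 is 28657; 42563 − 28657 = 13906
largest Fibonacci ≤ 13906 is 10946; 13906 − 10946 = 2960
largest Fibonacci ≤ 2960 is 2584; 2960 − 2584 = 376
largest Fibonacci ≤ 376 is 233; 376 − 233 = 143
largest Fibonacci ≤ 143 is 89; 143 − 89 = 54
largest Fibonacci ≤ 54 is 34; 54 − 34 = 20
largest Fibonacci ≤ 20 is 13; 20 − 13 = 7
largest Fibonacci ≤ 7 is 5; 7 − 5 = 2
largest Fibonacci ≤ 2 is 2; 2 − 2 = 0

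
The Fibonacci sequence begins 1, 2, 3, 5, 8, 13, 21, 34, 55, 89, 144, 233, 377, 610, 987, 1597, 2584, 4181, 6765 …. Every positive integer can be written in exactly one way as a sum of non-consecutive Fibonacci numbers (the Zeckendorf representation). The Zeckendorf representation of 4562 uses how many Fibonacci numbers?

4

Greedily peel off the largest Fibonacci term at each step:
largest Fibonacci ≤ 4562 is 4181; 4562 − 4181 = 381
largest Fibonacci ≤ 381 is 377; 381 − 377 = 4
largest Fibonacci ≤ 4 is 3; 4 − 3 = 1
largest Fibonacci ≤ 1 is 1; 1 − 1 = 0
4562 = 4181 + 377 + 3 + 1, which has 4 terms.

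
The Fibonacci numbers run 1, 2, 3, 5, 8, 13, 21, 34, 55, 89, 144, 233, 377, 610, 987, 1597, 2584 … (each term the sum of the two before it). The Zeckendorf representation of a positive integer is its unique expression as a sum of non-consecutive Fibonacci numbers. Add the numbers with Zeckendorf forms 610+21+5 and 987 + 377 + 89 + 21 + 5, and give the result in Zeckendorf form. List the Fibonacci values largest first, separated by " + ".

1597 + 377 + 89 + 34 + 13 + 5

The two numbers are 636 and 1479, so their sum is 2115.
2115: greatest Fibonacci not exceeding it is 1597, leaving 518
518: greatest Fibonacci not exceeding it is 377, leaving 141
141: greatest Fibonacci not exceeding it is 89, leaving 52
52: greatest Fibonacci not exceeding it is 34, leaving 18
18: greatest Fibonacci not exceeding it is 13, leaving 5
5: greatest Fibonacci not exceeding it is 5, leaving 0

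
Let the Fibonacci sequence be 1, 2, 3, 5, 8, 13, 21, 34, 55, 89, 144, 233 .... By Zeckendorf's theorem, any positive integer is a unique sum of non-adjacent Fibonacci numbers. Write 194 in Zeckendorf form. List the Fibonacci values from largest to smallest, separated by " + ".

Repeatedly subtract the largest Fibonacci number that fits:
194 − 144 = 50
50 − 34 = 16
16 − 13 = 3
3 − 3 = 0
So 194 = 144 + 34 + 13 + 3, with no two terms consecutive in the sequence.

144 + 34 + 13 + 3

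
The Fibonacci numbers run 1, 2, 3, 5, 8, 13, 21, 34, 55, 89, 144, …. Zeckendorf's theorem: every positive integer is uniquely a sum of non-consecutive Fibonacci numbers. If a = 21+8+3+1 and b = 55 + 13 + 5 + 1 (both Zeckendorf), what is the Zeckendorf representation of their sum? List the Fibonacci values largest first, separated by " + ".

The two numbers are 33 and 74, so their sum is 107.
subtract 89 from 107: 18 remains
subtract 13 from 18: 5 remains
subtract 5 from 5: 0 remains

89 + 13 + 5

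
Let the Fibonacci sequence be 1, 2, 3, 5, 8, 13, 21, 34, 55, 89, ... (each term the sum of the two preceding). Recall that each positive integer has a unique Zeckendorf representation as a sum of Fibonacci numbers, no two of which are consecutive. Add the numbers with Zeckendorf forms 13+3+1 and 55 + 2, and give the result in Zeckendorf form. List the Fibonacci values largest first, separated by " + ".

55 + 13 + 5 + 1

The two numbers are 17 and 57, so their sum is 74.
74: greatest Fibonacci not exceeding it is 55, leaving 19
19: greatest Fibonacci not exceeding it is 13, leaving 6
6: greatest Fibonacci not exceeding it is 5, leaving 1
1: greatest Fibonacci not exceeding it is 1, leaving 0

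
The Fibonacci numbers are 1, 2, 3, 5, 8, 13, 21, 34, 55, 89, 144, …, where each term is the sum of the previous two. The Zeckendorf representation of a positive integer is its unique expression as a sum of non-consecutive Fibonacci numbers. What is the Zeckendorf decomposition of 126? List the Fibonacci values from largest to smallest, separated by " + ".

89 + 34 + 3

Repeatedly subtract the largest Fibonacci number that fits:
89 ≤ 126 < 144, so take 89; remainder 37
34 ≤ 37 < 55, so take 34; remainder 3
3 ≤ 3 < 5, so take 3; remainder 0
So 126 = 89 + 34 + 3, with no two terms consecutive in the sequence.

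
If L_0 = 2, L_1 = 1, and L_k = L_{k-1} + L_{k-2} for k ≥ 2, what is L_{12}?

322

Iterating the recurrence up to L_{6} = 18 and L_{5} = 11:
L_{7} = L_{6} + L_{5} = 18 + 11 = 29
L_{8} = L_{7} + L_{6} = 29 + 18 = 47
L_{9} = L_{8} + L_{7} = 47 + 29 = 76
L_{10} = L_{9} + L_{8} = 76 + 47 = 123
L_{11} = L_{10} + L_{9} = 123 + 76 = 199
L_{12} = L_{11} + L_{10} = 199 + 123 = 322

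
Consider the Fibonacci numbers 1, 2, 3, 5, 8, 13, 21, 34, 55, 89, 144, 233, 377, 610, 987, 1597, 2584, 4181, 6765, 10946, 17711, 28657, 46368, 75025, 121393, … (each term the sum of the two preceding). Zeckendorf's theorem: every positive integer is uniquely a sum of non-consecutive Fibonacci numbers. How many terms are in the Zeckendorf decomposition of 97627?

7

Repeatedly subtract the largest Fibonacci number that fits:
subtract 75025 from 97627: 22602 remains
subtract 17711 from 22602: 4891 remains
subtract 4181 from 4891: 710 remains
subtract 610 from 710: 100 remains
subtract 89 from 100: 11 remains
subtract 8 from 11: 3 remains
subtract 3 from 3: 0 remains
97627 = 75025 + 17711 + 4181 + 610 + 89 + 8 + 3, which has 7 terms.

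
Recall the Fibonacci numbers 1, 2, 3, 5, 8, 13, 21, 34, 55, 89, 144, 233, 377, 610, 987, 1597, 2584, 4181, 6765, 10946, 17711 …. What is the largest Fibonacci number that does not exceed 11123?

10946

10946 ≤ 11123 < 17711, so the largest Fibonacci number not exceeding 11123 is 10946.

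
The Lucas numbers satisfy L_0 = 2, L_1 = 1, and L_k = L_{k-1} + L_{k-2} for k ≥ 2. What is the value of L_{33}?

Iterating the recurrence up to L_{27} = 439204 and L_{26} = 271443:
L_{28} = L_{27} + L_{26} = 439204 + 271443 = 710647
L_{29} = L_{28} + L_{27} = 710647 + 439204 = 1149851
L_{30} = L_{29} + L_{28} = 1149851 + 710647 = 1860498
L_{31} = L_{30} + L_{29} = 1860498 + 1149851 = 3010349
L_{32} = L_{31} + L_{30} = 3010349 + 1860498 = 4870847
L_{33} = L_{32} + L_{31} = 4870847 + 3010349 = 7881196

7881196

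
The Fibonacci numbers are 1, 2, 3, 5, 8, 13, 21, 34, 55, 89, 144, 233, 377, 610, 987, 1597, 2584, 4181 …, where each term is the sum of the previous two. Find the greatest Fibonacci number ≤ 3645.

2584 ≤ 3645 < 4181, so the largest Fibonacci number not exceeding 3645 is 2584.

2584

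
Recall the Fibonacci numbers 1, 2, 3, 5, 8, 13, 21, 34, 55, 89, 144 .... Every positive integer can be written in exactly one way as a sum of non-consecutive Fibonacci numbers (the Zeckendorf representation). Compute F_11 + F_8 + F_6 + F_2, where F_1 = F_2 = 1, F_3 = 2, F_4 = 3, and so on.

F_11 + F_8 + F_6 + F_2 = 89 + 21 + 8 + 1 = 119.

119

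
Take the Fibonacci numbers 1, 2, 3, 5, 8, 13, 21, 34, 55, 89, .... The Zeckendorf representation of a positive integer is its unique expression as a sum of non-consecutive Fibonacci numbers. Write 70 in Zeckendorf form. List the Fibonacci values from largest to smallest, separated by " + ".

subtract 55 from 70: 15 remains
subtract 13 from 15: 2 remains
subtract 2 from 2: 0 remains
So 70 = 55 + 13 + 2, with no two terms consecutive in the sequence.

55 + 13 + 2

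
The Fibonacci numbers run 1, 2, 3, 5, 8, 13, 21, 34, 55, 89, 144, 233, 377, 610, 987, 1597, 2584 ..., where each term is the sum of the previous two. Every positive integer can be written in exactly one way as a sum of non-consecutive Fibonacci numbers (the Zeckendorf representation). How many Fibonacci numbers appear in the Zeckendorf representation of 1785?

Repeatedly subtract the largest Fibonacci number that fits:
1597 ≤ 1785 < 2584, so take 1597; remainder 188
144 ≤ 188 < 233, so take 144; remainder 44
34 ≤ 44 < 55, so take 34; remainder 10
8 ≤ 10 < 13, so take 8; remainder 2
2 ≤ 2 < 3, so take 2; remainder 0
1785 = 1597 + 144 + 34 + 8 + 2, which has 5 terms.

5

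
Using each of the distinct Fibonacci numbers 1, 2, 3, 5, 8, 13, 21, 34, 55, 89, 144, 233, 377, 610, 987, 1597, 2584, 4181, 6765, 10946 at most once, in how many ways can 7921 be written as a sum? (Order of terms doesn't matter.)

34

7921 = 6765+987+144+21+3+1 = 6765+987+144+13+8+3+1 = 6765+987+89+55+21+3+1 = 6765+610+377+144+21+3+1 = … (30 more), for 34 in all.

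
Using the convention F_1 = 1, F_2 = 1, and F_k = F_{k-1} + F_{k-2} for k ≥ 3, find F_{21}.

Iterating the recurrence up to F_{17} = 1597 and F_{16} = 987:
F_{18} = F_{17} + F_{16} = 1597 + 987 = 2584
F_{19} = F_{18} + F_{17} = 2584 + 1597 = 4181
F_{20} = F_{19} + F_{18} = 4181 + 2584 = 6765
F_{21} = F_{20} + F_{19} = 6765 + 4181 = 10946

10946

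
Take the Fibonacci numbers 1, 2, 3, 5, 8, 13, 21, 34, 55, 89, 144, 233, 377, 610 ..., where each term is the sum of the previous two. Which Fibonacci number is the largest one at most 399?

377

377 ≤ 399 < 610, so the largest Fibonacci number not exceeding 399 is 377.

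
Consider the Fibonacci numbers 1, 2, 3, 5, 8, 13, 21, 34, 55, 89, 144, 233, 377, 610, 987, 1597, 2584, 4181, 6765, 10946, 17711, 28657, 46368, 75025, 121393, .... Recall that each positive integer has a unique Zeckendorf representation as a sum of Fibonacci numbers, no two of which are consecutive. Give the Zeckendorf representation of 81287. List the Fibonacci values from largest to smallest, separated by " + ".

Greedily peel off the largest Fibonacci term at each step:
largest Fibonacci ≤ 81287 is 75025; 81287 − 75025 = 6262
largest Fibonacci ≤ 6262 is 4181; 6262 − 4181 = 2081
largest Fibonacci ≤ 2081 is 1597; 2081 − 1597 = 484
largest Fibonacci ≤ 484 is 377; 484 − 377 = 107
largest Fibonacci ≤ 107 is 89; 107 − 89 = 18
largest Fibonacci ≤ 18 is 13; 18 − 13 = 5
largest Fibonacci ≤ 5 is 5; 5 − 5 = 0
So 81287 = 75025 + 4181 + 1597 + 377 + 89 + 13 + 5, with no two terms consecutive in the sequence.

75025 + 4181 + 1597 + 377 + 89 + 13 + 5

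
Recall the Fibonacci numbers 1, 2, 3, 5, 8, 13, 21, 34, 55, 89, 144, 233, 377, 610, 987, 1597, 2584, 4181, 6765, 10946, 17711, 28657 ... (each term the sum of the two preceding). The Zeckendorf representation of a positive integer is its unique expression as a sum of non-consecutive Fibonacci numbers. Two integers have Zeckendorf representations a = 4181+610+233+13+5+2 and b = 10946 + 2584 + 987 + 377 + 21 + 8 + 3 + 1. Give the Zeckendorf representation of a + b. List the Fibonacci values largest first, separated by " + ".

The two numbers are 5044 and 14927, so their sum is 19971.
Repeatedly subtract the largest Fibonacci number that fits:
17711 ≤ 19971 < 28657, so take 17711; remainder 2260
1597 ≤ 2260 < 2584, so take 1597; remainder 663
610 ≤ 663 < 987, so take 610; remainder 53
34 ≤ 53 < 55, so take 34; remainder 19
13 ≤ 19 < 21, so take 13; remainder 6
5 ≤ 6 < 8, so take 5; remainder 1
1 ≤ 1 < 2, so take 1; remainder 0

17711 + 1597 + 610 + 34 + 13 + 5 + 1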